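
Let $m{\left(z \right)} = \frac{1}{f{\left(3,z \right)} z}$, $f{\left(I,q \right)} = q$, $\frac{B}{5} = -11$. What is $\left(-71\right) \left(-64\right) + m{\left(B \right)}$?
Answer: $\frac{13745601}{3025} \approx 4544.0$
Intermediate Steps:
$B = -55$ ($B = 5 \left(-11\right) = -55$)
$m{\left(z \right)} = \frac{1}{z^{2}}$ ($m{\left(z \right)} = \frac{1}{z z} = \frac{1}{z^{2}}$)
$\left(-71\right) \left(-64\right) + m{\left(B \right)} = \left(-71\right) \left(-64\right) + \frac{1}{3025} = 4544 + \frac{1}{3025} = \frac{13745601}{3025}$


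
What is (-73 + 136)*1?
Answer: 63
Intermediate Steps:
(-73 + 136)*1 = 63*1 = 63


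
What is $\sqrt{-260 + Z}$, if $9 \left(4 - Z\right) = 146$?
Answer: $\frac{35 i \sqrt{2}}{3} \approx 16.499 i$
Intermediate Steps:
$Z = - \frac{110}{9}$ ($Z = 4 - \frac{146}{9} = - \frac{110}{9} \approx -12.222$)
$\sqrt{-260 + Z} = \sqrt{-260 - \frac{110}{9}} = \sqrt{- \frac{2450}{9}} = \frac{35 i \sqrt{2}}{3}$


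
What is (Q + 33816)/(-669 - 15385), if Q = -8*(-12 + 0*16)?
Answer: -16956/8027 ≈ -2.1124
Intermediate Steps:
Q = 96 (Q = -8*(-12 + 0) = -8*(-12) = 96)
(Q + 33816)/(-669 - 15385) = (96 + 33816)/(-669 - 15385) = 33912/(-16054) = 33912*(-1/16054) = -16956/8027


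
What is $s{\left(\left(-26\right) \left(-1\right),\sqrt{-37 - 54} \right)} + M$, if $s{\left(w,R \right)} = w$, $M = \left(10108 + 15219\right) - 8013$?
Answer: $17340$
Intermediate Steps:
$M = 17314$ ($M = 25327 - 8013 = 17314$)
$s{\left(\left(-26\right) \left(-1\right),\sqrt{-37 - 54} \right)} + M = \left(-26\right) \left(-1\right) + 17314 = 26 + 17314 = 17340$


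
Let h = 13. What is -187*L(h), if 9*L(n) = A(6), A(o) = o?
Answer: -374/3 ≈ -124.67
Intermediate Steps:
L(n) = ⅔ (L(n) = (⅑)*6 = ⅔)
-187*L(h) = -187*⅔ = -374/3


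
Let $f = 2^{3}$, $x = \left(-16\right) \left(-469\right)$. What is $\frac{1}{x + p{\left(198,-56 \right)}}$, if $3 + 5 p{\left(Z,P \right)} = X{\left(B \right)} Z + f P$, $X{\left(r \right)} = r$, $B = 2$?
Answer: $\frac{1}{7493} \approx 0.00013346$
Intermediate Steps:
$x = 7504$
$f = 8$
$p{\left(Z,P \right)} = - \frac{3}{5} + \frac{2 Z}{5} + \frac{8 P}{5}$ ($p{\left(Z,P \right)} = - \frac{3}{5} + \frac{2 Z + 8 P}{5} = - \frac{3}{5} + \left(\frac{2 Z}{5} + \frac{8 P}{5}\right) = - \frac{3}{5} + \frac{2 Z}{5} + \frac{8 P}{5}$)
$\frac{1}{x + p{\left(198,-56 \right)}} = \frac{1}{7504 + \left(- \frac{3}{5} + \frac{2}{5} \cdot 198 + \frac{8}{5} \left(-56\right)\right)} = \frac{1}{7504 - 11} = \frac{1}{7493}$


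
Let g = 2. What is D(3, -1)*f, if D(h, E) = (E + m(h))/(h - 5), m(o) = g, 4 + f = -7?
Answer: 11/2 ≈ 5.5000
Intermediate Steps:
f = -11 (f = -4 - 7 = -11)
m(o) = 2
D(h, E) = (2 + E)/(-5 + h) (D(h, E) = (E + 2)/(h - 5) = (2 + E)/(-5 + h))
D(3, -1)*f = ((2 - 1)/(-5 + 3))*(-11) = (1/(-2))*(-11) = -½*1*(-11) = -½*(-11) = 11/2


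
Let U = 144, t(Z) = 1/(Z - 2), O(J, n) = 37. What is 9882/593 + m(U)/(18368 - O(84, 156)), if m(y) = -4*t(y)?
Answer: 12861431696/771790093 ≈ 16.664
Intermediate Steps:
t(Z) = 1/(-2 + Z)
m(y) = -4/(-2 + y)
9882/593 + m(U)/(18368 - O(84, 156)) = 9882/593 + (-4/(-2 + 144))/(18368 - 1*37) = 9882*(1/593) + (-4/142)/(18368 - 37) = 9882/593 - 4*1/142/18331 = 9882/593 - 2/71*1/18331 = 9882/593 - 2/1301501 = 12861431696/771790093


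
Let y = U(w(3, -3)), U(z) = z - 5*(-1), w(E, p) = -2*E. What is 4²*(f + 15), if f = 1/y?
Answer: 224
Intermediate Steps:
U(z) = 5 + z (U(z) = z + 5 = 5 + z)
y = -1 (y = 5 - 2*3 = 5 - 6 = -1)
f = -1 (f = 1/(-1) = -1)
4²*(f + 15) = 4²*(-1 + 15) = 16*14 = 224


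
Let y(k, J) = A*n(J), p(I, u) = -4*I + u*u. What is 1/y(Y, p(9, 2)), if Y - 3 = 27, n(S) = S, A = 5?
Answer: -1/160 ≈ -0.0062500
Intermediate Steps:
p(I, u) = u² - 4*I (p(I, u) = -4*I + u² = u² - 4*I)
Y = 30 (Y = 3 + 27 = 30)
y(k, J) = 5*J
1/y(Y, p(9, 2)) = 1/(5*(2² - 4*9)) = 1/(5*(4 - 36)) = 1/(5*(-32)) = 1/(-160) = -1/160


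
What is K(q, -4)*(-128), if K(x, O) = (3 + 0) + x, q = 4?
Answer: -896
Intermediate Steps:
K(x, O) = 3 + x
K(q, -4)*(-128) = (3 + 4)*(-128) = 7*(-128) = -896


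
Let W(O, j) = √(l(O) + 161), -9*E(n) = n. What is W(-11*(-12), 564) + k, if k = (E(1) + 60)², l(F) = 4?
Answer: 290521/81 + √165 ≈ 3599.5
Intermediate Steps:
E(n) = -n/9
W(O, j) = √165 (W(O, j) = √(4 + 161) = √165)
k = 290521/81 (k = (-⅑*1 + 60)² = (-⅑ + 60)² = (539/9)² = 290521/81 ≈ 3586.7)
W(-11*(-12), 564) + k = √165 + 290521/81 = 290521/81 + √165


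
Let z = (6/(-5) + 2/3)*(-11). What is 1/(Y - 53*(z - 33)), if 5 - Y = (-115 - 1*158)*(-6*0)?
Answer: 15/21646 ≈ 0.00069297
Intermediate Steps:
z = 88/15 (z = (6*(-1/5) + 2*(1/3))*(-11) = (-6/5 + 2/3)*(-11) = -8/15*(-11) = 88/15 ≈ 5.8667)
Y = 5 (Y = 5 - (-115 - 1*158)*(-6*0) = 5 - (-115 - 158)*0 = 5 - (-273)*0 = 5 - 1*0 = 5 + 0 = 5)
1/(Y - 53*(z - 33)) = 1/(5 - 53*(88/15 - 33)) = 1/(5 - 53*(-407/15)) = 1/(5 + 21571/15) = 1/(21646/15) = 15/21646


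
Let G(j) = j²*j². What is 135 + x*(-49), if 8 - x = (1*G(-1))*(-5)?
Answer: -502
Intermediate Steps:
G(j) = j⁴
x = 13 (x = 8 - 1*(-1)⁴*(-5) = 8 - 1*1*(-5) = 8 - (-5) = 8 - 1*(-5) = 8 + 5 = 13)
135 + x*(-49) = 135 + 13*(-49) = 135 - 637 = -502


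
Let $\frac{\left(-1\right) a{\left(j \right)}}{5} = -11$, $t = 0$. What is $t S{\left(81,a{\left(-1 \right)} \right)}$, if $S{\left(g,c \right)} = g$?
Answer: $0$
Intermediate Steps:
$a{\left(j \right)} = 55$ ($a{\left(j \right)} = \left(-5\right) \left(-11\right) = 55$)
$t S{\left(81,a{\left(-1 \right)} \right)} = 0 \cdot 81 = 0$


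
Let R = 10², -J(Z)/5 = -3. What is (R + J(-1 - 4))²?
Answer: 13225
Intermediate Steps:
J(Z) = 15 (J(Z) = -5*(-3) = 15)
R = 100
(R + J(-1 - 4))² = (100 + 15)² = 115² = 13225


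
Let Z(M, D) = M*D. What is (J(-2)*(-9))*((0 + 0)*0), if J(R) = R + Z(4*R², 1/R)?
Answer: 0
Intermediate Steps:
Z(M, D) = D*M
J(R) = 5*R (J(R) = R + (4*R²)/R = R + 4*R = 5*R)
(J(-2)*(-9))*((0 + 0)*0) = ((5*(-2))*(-9))*((0 + 0)*0) = (-10*(-9))*(0*0) = 90*0 = 0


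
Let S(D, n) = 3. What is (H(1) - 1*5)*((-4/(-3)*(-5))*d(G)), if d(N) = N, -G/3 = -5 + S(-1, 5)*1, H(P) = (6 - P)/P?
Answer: 0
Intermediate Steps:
H(P) = (6 - P)/P
G = 6 (G = -3*(-5 + 3*1) = -3*(-5 + 3) = -3*(-2) = 6)
(H(1) - 1*5)*((-4/(-3)*(-5))*d(G)) = ((6 - 1*1)/1 - 1*5)*((-4/(-3)*(-5))*6) = (1*(6 - 1) - 5)*((-4*(-⅓)*(-5))*6) = (1*5 - 5)*(((4/3)*(-5))*6) = (5 - 5)*(-20/3*6) = 0*(-40) = 0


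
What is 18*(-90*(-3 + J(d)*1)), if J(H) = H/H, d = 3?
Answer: 3240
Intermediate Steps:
J(H) = 1
18*(-90*(-3 + J(d)*1)) = 18*(-90*(-3 + 1*1)) = 18*(-90*(-3 + 1)) = 18*(-90*(-2)) = 18*180 = 3240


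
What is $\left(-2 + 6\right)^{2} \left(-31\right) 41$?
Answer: $-20336$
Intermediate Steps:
$\left(-2 + 6\right)^{2} \left(-31\right) 41 = 4^{2} \left(-31\right) 41 = 16 \left(-31\right) 41 = \left(-496\right) 41 = -20336$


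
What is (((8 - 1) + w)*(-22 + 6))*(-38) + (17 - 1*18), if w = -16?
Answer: -5473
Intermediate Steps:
(((8 - 1) + w)*(-22 + 6))*(-38) + (17 - 1*18) = (((8 - 1) - 16)*(-22 + 6))*(-38) + (17 - 1*18) = ((7 - 16)*(-16))*(-38) + (17 - 18) = -9*(-16)*(-38) - 1 = 144*(-38) - 1 = -5472 - 1 = -5473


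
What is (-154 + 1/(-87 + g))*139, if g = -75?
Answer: -3467911/162 ≈ -21407.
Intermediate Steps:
(-154 + 1/(-87 + g))*139 = (-154 + 1/(-87 - 75))*139 = (-154 + 1/(-162))*139 = (-154 - 1/162)*139 = -24949/162*139 = -3467911/162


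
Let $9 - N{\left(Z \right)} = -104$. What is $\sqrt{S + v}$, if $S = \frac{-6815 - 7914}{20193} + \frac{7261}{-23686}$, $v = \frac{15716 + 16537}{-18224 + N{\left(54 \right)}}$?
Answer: $\frac{i \sqrt{23484743203186464822059502}}{2887445169726} \approx 1.6783 i$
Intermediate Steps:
$N{\left(Z \right)} = 113$ ($N{\left(Z \right)} = 9 - -104 = 9 + 104 = 113$)
$v = - \frac{10751}{6037}$ ($v = \frac{15716 + 16537}{-18224 + 113} = \frac{32253}{-18111} = 32253 \left(- \frac{1}{18111}\right) = - \frac{10751}{6037} \approx -1.7809$)
$S = - \frac{495492467}{478291398}$ ($S = \left(-6815 - 7914\right) \frac{1}{20193} + 7261 \left(- \frac{1}{23686}\right) = \left(-14729\right) \frac{1}{20193} - \frac{7261}{23686} = - \frac{14729}{20193} - \frac{7261}{23686} = - \frac{495492467}{478291398} \approx -1.036$)
$\sqrt{S + v} = \sqrt{- \frac{495492467}{478291398} - \frac{10751}{6037}} = \sqrt{- \frac{8133398843177}{2887445169726}} = \frac{i \sqrt{23484743203186464822059502}}{2887445169726}$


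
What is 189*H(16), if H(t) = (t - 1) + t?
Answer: 5859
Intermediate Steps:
H(t) = -1 + 2*t (H(t) = (-1 + t) + t = -1 + 2*t)
189*H(16) = 189*(-1 + 2*16) = 189*(-1 + 32) = 189*31 = 5859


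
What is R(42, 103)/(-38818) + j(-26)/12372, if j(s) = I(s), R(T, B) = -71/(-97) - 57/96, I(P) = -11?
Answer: -25590565/28667606592 ≈ -0.00089267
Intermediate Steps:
R(T, B) = 429/3104 (R(T, B) = -71*(-1/97) - 57*1/96 = 71/97 - 19/32 = 429/3104)
j(s) = -11
R(42, 103)/(-38818) + j(-26)/12372 = (429/3104)/(-38818) - 11/12372 = (429/3104)*(-1/38818) - 11*1/12372 = -33/9268544 - 11/12372 = -25590565/28667606592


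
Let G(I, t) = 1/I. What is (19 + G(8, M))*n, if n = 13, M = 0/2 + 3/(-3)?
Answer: 1989/8 ≈ 248.63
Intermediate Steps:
M = -1 (M = 0*(½) + 3*(-⅓) = 0 - 1 = -1)
(19 + G(8, M))*n = (19 + 1/8)*13 = (19 + ⅛)*13 = (153/8)*13 = 1989/8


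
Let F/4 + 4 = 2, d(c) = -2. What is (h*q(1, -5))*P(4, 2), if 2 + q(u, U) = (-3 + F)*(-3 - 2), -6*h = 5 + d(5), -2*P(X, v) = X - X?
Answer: 0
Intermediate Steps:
F = -8 (F = -16 + 4*2 = -16 + 8 = -8)
P(X, v) = 0 (P(X, v) = -(X - X)/2 = -1/2*0 = 0)
h = -1/2 (h = -(5 - 2)/6 = -1/6*3 = -1/2 ≈ -0.50000)
q(u, U) = 53 (q(u, U) = -2 + (-3 - 8)*(-3 - 2) = -2 - 11*(-5) = -2 + 55 = 53)
(h*q(1, -5))*P(4, 2) = -1/2*53*0 = -53/2*0 = 0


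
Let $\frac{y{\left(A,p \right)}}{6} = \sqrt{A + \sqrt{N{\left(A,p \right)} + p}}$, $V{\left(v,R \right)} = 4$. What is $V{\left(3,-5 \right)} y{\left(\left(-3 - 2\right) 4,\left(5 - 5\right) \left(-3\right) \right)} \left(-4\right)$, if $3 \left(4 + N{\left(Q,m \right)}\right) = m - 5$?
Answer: $- 32 \sqrt{-180 + 3 i \sqrt{51}} \approx -25.505 - 430.08 i$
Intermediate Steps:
$N{\left(Q,m \right)} = - \frac{17}{3} + \frac{m}{3}$ ($N{\left(Q,m \right)} = -4 + \frac{m - 5}{3} = -4 + \frac{-5 + m}{3} = -4 + \left(- \frac{5}{3} + \frac{m}{3}\right) = - \frac{17}{3} + \frac{m}{3}$)
$y{\left(A,p \right)} = 6 \sqrt{A + \sqrt{- \frac{17}{3} + \frac{4 p}{3}}}$ ($y{\left(A,p \right)} = 6 \sqrt{A + \sqrt{\left(- \frac{17}{3} + \frac{p}{3}\right) + p}} = 6 \sqrt{A + \sqrt{- \frac{17}{3} + \frac{4 p}{3}}}$)
$V{\left(3,-5 \right)} y{\left(\left(-3 - 2\right) 4,\left(5 - 5\right) \left(-3\right) \right)} \left(-4\right) = 4 \cdot 2 \sqrt{9 \left(-3 - 2\right) 4 + 3 \sqrt{3} \sqrt{-17 + 4 \left(5 - 5\right) \left(-3\right)}} \left(-4\right) = 4 \cdot 2 \sqrt{9 \left(\left(-5\right) 4\right) + 3 \sqrt{3} \sqrt{-17 + 4 \cdot 0 \left(-3\right)}} \left(-4\right) = 4 \cdot 2 \sqrt{9 \left(-20\right) + 3 \sqrt{3} \sqrt{-17 + 4 \cdot 0}} \left(-4\right) = 4 \cdot 2 \sqrt{-180 + 3 \sqrt{3} \sqrt{-17 + 0}} \left(-4\right) = 4 \cdot 2 \sqrt{-180 + 3 \sqrt{3} \sqrt{-17}} \left(-4\right) = 4 \cdot 2 \sqrt{-180 + 3 \sqrt{3} i \sqrt{17}} \left(-4\right) = 4 \cdot 2 \sqrt{-180 + 3 i \sqrt{51}} \left(-4\right) = 8 \sqrt{-180 + 3 i \sqrt{51}} \left(-4\right) = - 32 \sqrt{-180 + 3 i \sqrt{51}}$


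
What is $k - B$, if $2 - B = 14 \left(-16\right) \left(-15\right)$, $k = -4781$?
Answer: $-1423$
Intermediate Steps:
$B = -3358$ ($B = 2 - 14 \left(-16\right) \left(-15\right) = 2 - \left(-224\right) \left(-15\right) = 2 - 3360 = -3358$)
$k - B = -4781 - -3358 = -4781 + 3358 = -1423$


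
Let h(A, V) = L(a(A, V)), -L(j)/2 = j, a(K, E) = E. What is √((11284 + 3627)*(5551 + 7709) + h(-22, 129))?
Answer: √197719602 ≈ 14061.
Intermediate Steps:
L(j) = -2*j
h(A, V) = -2*V
√((11284 + 3627)*(5551 + 7709) + h(-22, 129)) = √((11284 + 3627)*(5551 + 7709) - 2*129) = √(14911*13260 - 258) = √(197719860 - 258) = √197719602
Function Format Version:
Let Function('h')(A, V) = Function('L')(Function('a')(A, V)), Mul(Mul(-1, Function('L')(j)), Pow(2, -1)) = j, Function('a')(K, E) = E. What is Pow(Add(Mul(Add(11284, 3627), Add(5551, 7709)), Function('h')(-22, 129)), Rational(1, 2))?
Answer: Pow(197719602, Rational(1, 2)) ≈ 14061.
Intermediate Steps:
Function('L')(j) = Mul(-2, j)
Function('h')(A, V) = Mul(-2, V)
Pow(Add(Mul(Add(11284, 3627), Add(5551, 7709)), Function('h')(-22, 129)), Rational(1, 2)) = Pow(Add(Mul(Add(11284, 3627), Add(5551, 7709)), Mul(-2, 129)), Rational(1, 2)) = Pow(Add(Mul(14911, 13260), -258), Rational(1, 2)) = Pow(Add(197719860, -258), Rational(1, 2)) = Pow(197719602, Rational(1, 2))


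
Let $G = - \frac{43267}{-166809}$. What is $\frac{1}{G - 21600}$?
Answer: $- \frac{166809}{3603031133} \approx -4.6297 \cdot 10^{-5}$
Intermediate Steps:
$G = \frac{43267}{166809}$ ($G = \left(-43267\right) \left(- \frac{1}{166809}\right) = \frac{43267}{166809} \approx 0.25938$)
$\frac{1}{G - 21600} = \frac{1}{\frac{43267}{166809} - 21600} = \frac{1}{- \frac{3603031133}{166809}} = - \frac{166809}{3603031133}$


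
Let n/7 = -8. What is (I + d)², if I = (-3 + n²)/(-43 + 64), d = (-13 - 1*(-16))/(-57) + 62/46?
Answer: 1907180334049/84217329 ≈ 22646.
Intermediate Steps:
n = -56 (n = 7*(-8) = -56)
d = 566/437 (d = (-13 + 16)*(-1/57) + 62*(1/46) = 3*(-1/57) + 31/23 = -1/19 + 31/23 = 566/437 ≈ 1.2952)
I = 3133/21 (I = (-3 + (-56)²)/(-43 + 64) = (-3 + 3136)/21 = 3133*(1/21) = 3133/21 ≈ 149.19)
(I + d)² = (3133/21 + 566/437)² = (1381007/9177)² = 1907180334049/84217329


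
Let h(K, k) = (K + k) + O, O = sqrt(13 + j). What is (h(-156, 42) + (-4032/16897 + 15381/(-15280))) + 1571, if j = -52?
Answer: 375855733403/258186160 + I*sqrt(39) ≈ 1455.8 + 6.245*I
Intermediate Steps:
O = I*sqrt(39) (O = sqrt(13 - 52) = sqrt(-39) = I*sqrt(39) ≈ 6.245*I)
h(K, k) = K + k + I*sqrt(39) (h(K, k) = (K + k) + I*sqrt(39) = K + k + I*sqrt(39))
(h(-156, 42) + (-4032/16897 + 15381/(-15280))) + 1571 = ((-156 + 42 + I*sqrt(39)) + (-4032/16897 + 15381/(-15280))) + 1571 = ((-114 + I*sqrt(39)) + (-4032*1/16897 + 15381*(-1/15280))) + 1571 = ((-114 + I*sqrt(39)) + (-4032/16897 - 15381/15280)) + 1571 = ((-114 + I*sqrt(39)) - 321501717/258186160) + 1571 = (-29754723957/258186160 + I*sqrt(39)) + 1571 = 375855733403/258186160 + I*sqrt(39)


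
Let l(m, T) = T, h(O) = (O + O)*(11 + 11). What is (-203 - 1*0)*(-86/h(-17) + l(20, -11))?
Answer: 826413/374 ≈ 2209.7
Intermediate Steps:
h(O) = 44*O (h(O) = (2*O)*22 = 44*O)
(-203 - 1*0)*(-86/h(-17) + l(20, -11)) = (-203 - 1*0)*(-86/(44*(-17)) - 11) = (-203 + 0)*(-86/(-748) - 11) = -203*(-86*(-1/748) - 11) = -203*(43/374 - 11) = -203*(-4071/374) = 826413/374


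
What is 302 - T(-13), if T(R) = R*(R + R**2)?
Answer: 2330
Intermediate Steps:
302 - T(-13) = 302 - (-13)**2*(1 - 13) = 302 - 169*(-12) = 302 - 1*(-2028) = 302 + 2028 = 2330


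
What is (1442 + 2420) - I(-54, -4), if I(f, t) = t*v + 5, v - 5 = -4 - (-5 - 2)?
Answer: 3889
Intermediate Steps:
v = 8 (v = 5 + (-4 - (-5 - 2)) = 5 + (-4 - 1*(-7)) = 5 + (-4 + 7) = 5 + 3 = 8)
I(f, t) = 5 + 8*t (I(f, t) = t*8 + 5 = 8*t + 5 = 5 + 8*t)
(1442 + 2420) - I(-54, -4) = (1442 + 2420) - (5 + 8*(-4)) = 3862 - (5 - 32) = 3862 - 1*(-27) = 3862 + 27 = 3889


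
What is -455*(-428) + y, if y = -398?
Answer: 194342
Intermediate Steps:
-455*(-428) + y = -455*(-428) - 398 = 194740 - 398 = 194342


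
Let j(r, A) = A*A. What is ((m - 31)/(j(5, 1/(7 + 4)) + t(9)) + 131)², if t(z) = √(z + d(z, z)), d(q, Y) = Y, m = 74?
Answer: 1198636557482178/69451750369 + 130388077746432*√2/69451750369 ≈ 19914.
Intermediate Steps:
t(z) = √2*√z (t(z) = √(z + z) = √(2*z) = √2*√z)
j(r, A) = A²
((m - 31)/(j(5, 1/(7 + 4)) + t(9)) + 131)² = ((74 - 31)/((1/(7 + 4))² + √2*√9) + 131)² = (43/((1/11)² + √2*3) + 131)² = (43/((1/11)² + 3*√2) + 131)² = (43/(1/121 + 3*√2) + 131)² = (131 + 43/(1/121 + 3*√2))²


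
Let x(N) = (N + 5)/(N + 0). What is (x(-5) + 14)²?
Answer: 196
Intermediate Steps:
x(N) = (5 + N)/N
(x(-5) + 14)² = ((5 - 5)/(-5) + 14)² = (-⅕*0 + 14)² = (0 + 14)² = 14² = 196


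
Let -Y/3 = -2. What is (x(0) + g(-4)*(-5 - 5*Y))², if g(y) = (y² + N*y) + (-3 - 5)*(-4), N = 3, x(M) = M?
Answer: 1587600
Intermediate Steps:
Y = 6 (Y = -3*(-2) = 6)
g(y) = 32 + y² + 3*y (g(y) = (y² + 3*y) + (-3 - 5)*(-4) = (y² + 3*y) - 8*(-4) = (y² + 3*y) + 32 = 32 + y² + 3*y)
(x(0) + g(-4)*(-5 - 5*Y))² = (0 + (32 + (-4)² + 3*(-4))*(-5 - 5*6))² = (0 + (32 + 16 - 12)*(-5 - 30))² = (0 + 36*(-35))² = (0 - 1260)² = (-1260)² = 1587600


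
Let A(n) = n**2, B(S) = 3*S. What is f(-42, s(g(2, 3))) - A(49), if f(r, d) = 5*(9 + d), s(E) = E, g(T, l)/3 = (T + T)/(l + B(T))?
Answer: -7048/3 ≈ -2349.3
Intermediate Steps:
g(T, l) = 6*T/(l + 3*T) (g(T, l) = 3*((T + T)/(l + 3*T)) = 3*((2*T)/(l + 3*T)) = 3*(2*T/(l + 3*T)) = 6*T/(l + 3*T))
f(r, d) = 45 + 5*d
f(-42, s(g(2, 3))) - A(49) = (45 + 5*(6*2/(3 + 3*2))) - 1*49**2 = (45 + 5*(6*2/(3 + 6))) - 1*2401 = (45 + 5*(6*2/9)) - 2401 = (45 + 5*(6*2*(1/9))) - 2401 = (45 + 5*(4/3)) - 2401 = (45 + 20/3) - 2401 = 155/3 - 2401 = -7048/3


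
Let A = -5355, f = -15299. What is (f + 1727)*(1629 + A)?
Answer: 50569272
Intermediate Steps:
(f + 1727)*(1629 + A) = (-15299 + 1727)*(1629 - 5355) = -13572*(-3726) = 50569272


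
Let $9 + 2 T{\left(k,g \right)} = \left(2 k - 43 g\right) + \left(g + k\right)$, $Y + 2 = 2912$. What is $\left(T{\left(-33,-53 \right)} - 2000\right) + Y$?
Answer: $1969$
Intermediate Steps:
$Y = 2910$ ($Y = -2 + 2912 = 2910$)
$T{\left(k,g \right)} = - \frac{9}{2} - 21 g + \frac{3 k}{2}$ ($T{\left(k,g \right)} = - \frac{9}{2} + \frac{\left(2 k - 43 g\right) + \left(g + k\right)}{2} = - \frac{9}{2} + \frac{\left(- 43 g + 2 k\right) + \left(g + k\right)}{2} = - \frac{9}{2} + \frac{- 42 g + 3 k}{2} = - \frac{9}{2} - \left(21 g - \frac{3 k}{2}\right) = - \frac{9}{2} - 21 g + \frac{3 k}{2}$)
$\left(T{\left(-33,-53 \right)} - 2000\right) + Y = \left(\left(- \frac{9}{2} - -1113 + \frac{3}{2} \left(-33\right)\right) - 2000\right) + 2910 = \left(\left(- \frac{9}{2} + 1113 - \frac{99}{2}\right) - 2000\right) + 2910 = \left(1059 - 2000\right) + 2910 = -941 + 2910 = 1969$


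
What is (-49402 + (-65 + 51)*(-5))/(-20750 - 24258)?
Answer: 12333/11252 ≈ 1.0961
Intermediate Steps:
(-49402 + (-65 + 51)*(-5))/(-20750 - 24258) = (-49402 - 14*(-5))/(-45008) = (-49402 + 70)*(-1/45008) = -49332*(-1/45008) = 12333/11252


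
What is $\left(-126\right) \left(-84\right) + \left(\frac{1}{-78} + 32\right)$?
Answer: $\frac{828047}{78} \approx 10616.0$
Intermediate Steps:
$\left(-126\right) \left(-84\right) + \left(\frac{1}{-78} + 32\right) = 10584 + \left(- \frac{1}{78} + 32\right) = 10584 + \frac{2495}{78} = \frac{828047}{78}$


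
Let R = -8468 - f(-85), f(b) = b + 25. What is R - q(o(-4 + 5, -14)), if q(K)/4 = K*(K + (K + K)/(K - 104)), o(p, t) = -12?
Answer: -260248/29 ≈ -8974.1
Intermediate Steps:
f(b) = 25 + b
q(K) = 4*K*(K + 2*K/(-104 + K)) (q(K) = 4*(K*(K + (K + K)/(K - 104))) = 4*(K*(K + (2*K)/(-104 + K))) = 4*(K*(K + 2*K/(-104 + K))) = 4*K*(K + 2*K/(-104 + K)))
R = -8408 (R = -8468 - (25 - 85) = -8468 - 1*(-60) = -8468 + 60 = -8408)
R - q(o(-4 + 5, -14)) = -8408 - 4*(-12)**2*(-102 - 12)/(-104 - 12) = -8408 - 4*144*(-114)/(-116) = -8408 - 4*144*(-1)*(-114)/116 = -8408 - 1*16416/29 = -8408 - 16416/29 = -260248/29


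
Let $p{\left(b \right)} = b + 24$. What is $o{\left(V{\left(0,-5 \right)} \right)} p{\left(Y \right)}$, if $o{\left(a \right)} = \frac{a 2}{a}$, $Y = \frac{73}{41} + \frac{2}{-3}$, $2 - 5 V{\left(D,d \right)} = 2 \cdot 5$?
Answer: $\frac{6178}{123} \approx 50.228$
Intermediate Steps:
$V{\left(D,d \right)} = - \frac{8}{5}$ ($V{\left(D,d \right)} = \frac{2}{5} - \frac{2 \cdot 5}{5} = \frac{2}{5} - 2 = - \frac{8}{5}$)
$Y = \frac{137}{123}$ ($Y = 73 \cdot \frac{1}{41} + 2 \left(- \frac{1}{3}\right) = \frac{73}{41} - \frac{2}{3} = \frac{137}{123} \approx 1.1138$)
$p{\left(b \right)} = 24 + b$
$o{\left(a \right)} = 2$ ($o{\left(a \right)} = \frac{2 a}{a} = 2$)
$o{\left(V{\left(0,-5 \right)} \right)} p{\left(Y \right)} = 2 \left(24 + \frac{137}{123}\right) = 2 \cdot \frac{3089}{123} = \frac{6178}{123}$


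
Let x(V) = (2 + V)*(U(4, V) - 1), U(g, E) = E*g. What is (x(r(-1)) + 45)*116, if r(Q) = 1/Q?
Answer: 4640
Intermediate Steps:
x(V) = (-1 + 4*V)*(2 + V) (x(V) = (2 + V)*(V*4 - 1) = (2 + V)*(4*V - 1) = (2 + V)*(-1 + 4*V) = (-1 + 4*V)*(2 + V))
(x(r(-1)) + 45)*116 = ((-2 + 4*(1/(-1))**2 + 7/(-1)) + 45)*116 = ((-2 + 4*(-1)**2 + 7*(-1)) + 45)*116 = ((-2 + 4*1 - 7) + 45)*116 = ((-2 + 4 - 7) + 45)*116 = (-5 + 45)*116 = 40*116 = 4640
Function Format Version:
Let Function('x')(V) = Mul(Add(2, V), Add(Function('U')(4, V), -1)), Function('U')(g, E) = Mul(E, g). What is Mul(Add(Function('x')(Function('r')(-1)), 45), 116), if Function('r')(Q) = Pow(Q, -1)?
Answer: 4640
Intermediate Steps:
Function('x')(V) = Mul(Add(-1, Mul(4, V)), Add(2, V)) (Function('x')(V) = Mul(Add(2, V), Add(Mul(V, 4), -1)) = Mul(Add(2, V), Add(Mul(4, V), -1)) = Mul(Add(2, V), Add(-1, Mul(4, V))) = Mul(Add(-1, Mul(4, V)), Add(2, V)))
Mul(Add(Function('x')(Function('r')(-1)), 45), 116) = Mul(Add(Add(-2, Mul(4, Pow(Pow(-1, -1), 2)), Mul(7, Pow(-1, -1))), 45), 116) = Mul(Add(Add(-2, Mul(4, Pow(-1, 2)), Mul(7, -1)), 45), 116) = Mul(Add(Add(-2, Mul(4, 1), -7), 45), 116) = Mul(Add(Add(-2, 4, -7), 45), 116) = Mul(Add(-5, 45), 116) = Mul(40, 116) = 4640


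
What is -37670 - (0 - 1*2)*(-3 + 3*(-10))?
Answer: -37736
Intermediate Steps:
-37670 - (0 - 1*2)*(-3 + 3*(-10)) = -37670 - (0 - 2)*(-3 - 30) = -37670 - (-2)*(-33) = -37670 - 1*66 = -37670 - 66 = -37736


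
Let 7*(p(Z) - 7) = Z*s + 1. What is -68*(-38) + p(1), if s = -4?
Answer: 18134/7 ≈ 2590.6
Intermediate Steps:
p(Z) = 50/7 - 4*Z/7 (p(Z) = 7 + (Z*(-4) + 1)/7 = 7 + (-4*Z + 1)/7 = 7 + (1 - 4*Z)/7 = 7 + (1/7 - 4*Z/7) = 50/7 - 4*Z/7)
-68*(-38) + p(1) = -68*(-38) + (50/7 - 4/7*1) = 2584 + (50/7 - 4/7) = 2584 + 46/7 = 18134/7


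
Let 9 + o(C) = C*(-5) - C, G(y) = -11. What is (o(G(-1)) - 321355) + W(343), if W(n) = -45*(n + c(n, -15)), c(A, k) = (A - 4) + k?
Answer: -351313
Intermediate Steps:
c(A, k) = -4 + A + k (c(A, k) = (-4 + A) + k = -4 + A + k)
o(C) = -9 - 6*C (o(C) = -9 + (C*(-5) - C) = -9 + (-5*C - C) = -9 - 6*C)
W(n) = 855 - 90*n (W(n) = -45*(n + (-4 + n - 15)) = -45*(n + (-19 + n)) = -45*(-19 + 2*n) = 855 - 90*n)
(o(G(-1)) - 321355) + W(343) = ((-9 - 6*(-11)) - 321355) + (855 - 90*343) = ((-9 + 66) - 321355) + (855 - 30870) = (57 - 321355) - 30015 = -321298 - 30015 = -351313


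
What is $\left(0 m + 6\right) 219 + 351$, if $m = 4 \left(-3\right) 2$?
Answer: $1665$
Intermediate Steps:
$m = -24$ ($m = \left(-12\right) 2 = -24$)
$\left(0 m + 6\right) 219 + 351 = \left(0 \left(-24\right) + 6\right) 219 + 351 = \left(0 + 6\right) 219 + 351 = 6 \cdot 219 + 351 = 1314 + 351 = 1665$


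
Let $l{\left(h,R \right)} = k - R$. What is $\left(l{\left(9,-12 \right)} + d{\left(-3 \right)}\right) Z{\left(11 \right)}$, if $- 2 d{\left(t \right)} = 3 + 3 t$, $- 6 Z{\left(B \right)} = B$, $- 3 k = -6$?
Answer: $- \frac{187}{6} \approx -31.167$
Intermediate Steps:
$k = 2$ ($k = \left(- \frac{1}{3}\right) \left(-6\right) = 2$)
$Z{\left(B \right)} = - \frac{B}{6}$
$l{\left(h,R \right)} = 2 - R$
$d{\left(t \right)} = - \frac{3}{2} - \frac{3 t}{2}$ ($d{\left(t \right)} = - \frac{3 + 3 t}{2} = - \frac{3}{2} - \frac{3 t}{2}$)
$\left(l{\left(9,-12 \right)} + d{\left(-3 \right)}\right) Z{\left(11 \right)} = \left(\left(2 - -12\right) - -3\right) \left(\left(- \frac{1}{6}\right) 11\right) = \left(\left(2 + 12\right) + \left(- \frac{3}{2} + \frac{9}{2}\right)\right) \left(- \frac{11}{6}\right) = \left(14 + 3\right) \left(- \frac{11}{6}\right) = 17 \left(- \frac{11}{6}\right) = - \frac{187}{6}$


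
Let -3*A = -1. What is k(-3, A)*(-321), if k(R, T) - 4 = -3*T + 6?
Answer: -2889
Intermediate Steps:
A = ⅓ (A = -⅓*(-1) = ⅓ ≈ 0.33333)
k(R, T) = 10 - 3*T (k(R, T) = 4 + (-3*T + 6) = 4 + (6 - 3*T) = 10 - 3*T)
k(-3, A)*(-321) = (10 - 3*⅓)*(-321) = (10 - 1)*(-321) = 9*(-321) = -2889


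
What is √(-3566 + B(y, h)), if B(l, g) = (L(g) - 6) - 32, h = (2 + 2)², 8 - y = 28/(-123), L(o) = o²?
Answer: 6*I*√93 ≈ 57.862*I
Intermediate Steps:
y = 1012/123 (y = 8 - 28/(-123) = 8 - 28*(-1)/123 = 8 - 1*(-28/123) = 8 + 28/123 = 1012/123 ≈ 8.2276)
h = 16 (h = 4² = 16)
B(l, g) = -38 + g² (B(l, g) = (g² - 6) - 32 = (-6 + g²) - 32 = -38 + g²)
√(-3566 + B(y, h)) = √(-3566 + (-38 + 16²)) = √(-3566 + (-38 + 256)) = √(-3566 + 218) = √(-3348) = 6*I*√93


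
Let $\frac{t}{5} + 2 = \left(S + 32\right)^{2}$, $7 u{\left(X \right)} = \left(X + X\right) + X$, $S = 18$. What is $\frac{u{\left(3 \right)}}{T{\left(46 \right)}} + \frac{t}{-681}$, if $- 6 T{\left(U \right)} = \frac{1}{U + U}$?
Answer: $- \frac{3470638}{4767} \approx -728.05$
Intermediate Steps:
$u{\left(X \right)} = \frac{3 X}{7}$ ($u{\left(X \right)} = \frac{\left(X + X\right) + X}{7} = \frac{2 X + X}{7} = \frac{3 X}{7}$)
$T{\left(U \right)} = - \frac{1}{12 U}$ ($T{\left(U \right)} = - \frac{1}{6 \left(U + U\right)} = - \frac{1}{6 \cdot 2 U} = - \frac{\frac{1}{2} \frac{1}{U}}{6} = - \frac{1}{12 U}$)
$t = 12490$ ($t = -10 + 5 \left(18 + 32\right)^{2} = -10 + 5 \cdot 50^{2} = -10 + 5 \cdot 2500 = -10 + 12500 = 12490$)
$\frac{u{\left(3 \right)}}{T{\left(46 \right)}} + \frac{t}{-681} = \frac{\frac{3}{7} \cdot 3}{\left(- \frac{1}{12}\right) \frac{1}{46}} + \frac{12490}{-681} = \frac{9}{7 \left(\left(- \frac{1}{12}\right) \frac{1}{46}\right)} + 12490 \left(- \frac{1}{681}\right) = \frac{9}{7 \left(- \frac{1}{552}\right)} - \frac{12490}{681} = \frac{9}{7} \left(-552\right) - \frac{12490}{681} = - \frac{4968}{7} - \frac{12490}{681} = - \frac{3470638}{4767}$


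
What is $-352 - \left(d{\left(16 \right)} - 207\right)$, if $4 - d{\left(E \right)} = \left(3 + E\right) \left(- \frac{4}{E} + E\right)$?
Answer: $\frac{601}{4} \approx 150.25$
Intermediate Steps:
$d{\left(E \right)} = 4 - \left(3 + E\right) \left(E - \frac{4}{E}\right)$ ($d{\left(E \right)} = 4 - \left(3 + E\right) \left(- \frac{4}{E} + E\right) = 4 - \left(3 + E\right) \left(E - \frac{4}{E}\right)$)
$-352 - \left(d{\left(16 \right)} - 207\right) = -352 - \left(\left(8 - 16^{2} - 48 + \frac{12}{16}\right) - 207\right) = -352 - \left(\left(8 - 256 - 48 + 12 \cdot \frac{1}{16}\right) - 207\right) = -352 - \left(\left(8 - 256 - 48 + \frac{3}{4}\right) - 207\right) = -352 - \left(- \frac{1181}{4} - 207\right) = -352 - - \frac{2009}{4} = -352 + \frac{2009}{4} = \frac{601}{4}$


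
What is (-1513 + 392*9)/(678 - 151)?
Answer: 65/17 ≈ 3.8235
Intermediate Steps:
(-1513 + 392*9)/(678 - 151) = (-1513 + 3528)/527 = 2015*(1/527) = 65/17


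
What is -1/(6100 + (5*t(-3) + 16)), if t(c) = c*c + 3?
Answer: -1/6176 ≈ -0.00016192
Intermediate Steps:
t(c) = 3 + c² (t(c) = c² + 3 = 3 + c²)
-1/(6100 + (5*t(-3) + 16)) = -1/(6100 + (5*(3 + (-3)²) + 16)) = -1/(6100 + (5*(3 + 9) + 16)) = -1/(6100 + (5*12 + 16)) = -1/(6100 + (60 + 16)) = -1/(6100 + 76) = -1/6176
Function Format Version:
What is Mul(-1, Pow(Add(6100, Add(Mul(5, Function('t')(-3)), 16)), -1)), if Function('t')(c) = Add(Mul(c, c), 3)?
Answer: Rational(-1, 6176) ≈ -0.00016192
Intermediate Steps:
Function('t')(c) = Add(3, Pow(c, 2)) (Function('t')(c) = Add(Pow(c, 2), 3) = Add(3, Pow(c, 2)))
Mul(-1, Pow(Add(6100, Add(Mul(5, Function('t')(-3)), 16)), -1)) = Mul(-1, Pow(Add(6100, Add(Mul(5, Add(3, Pow(-3, 2))), 16)), -1)) = Mul(-1, Pow(Add(6100, Add(Mul(5, Add(3, 9)), 16)), -1)) = Mul(-1, Pow(Add(6100, Add(Mul(5, 12), 16)), -1)) = Mul(-1, Pow(Add(6100, Add(60, 16)), -1)) = Mul(-1, Pow(Add(6100, 76), -1)) = Mul(-1, Pow(6176, -1)) = Mul(-1, Rational(1, 6176)) = Rational(-1, 6176)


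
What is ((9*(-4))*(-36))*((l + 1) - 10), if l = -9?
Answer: -23328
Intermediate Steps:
((9*(-4))*(-36))*((l + 1) - 10) = ((9*(-4))*(-36))*((-9 + 1) - 10) = (-36*(-36))*(-8 - 10) = 1296*(-18) = -23328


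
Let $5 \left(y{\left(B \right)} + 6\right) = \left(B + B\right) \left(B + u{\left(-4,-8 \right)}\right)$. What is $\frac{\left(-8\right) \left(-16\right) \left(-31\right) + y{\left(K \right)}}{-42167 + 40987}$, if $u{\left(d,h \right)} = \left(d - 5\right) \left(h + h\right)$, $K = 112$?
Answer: $- \frac{18737}{2950} \approx -6.3515$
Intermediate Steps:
$u{\left(d,h \right)} = 2 h \left(-5 + d\right)$ ($u{\left(d,h \right)} = \left(-5 + d\right) 2 h = 2 h \left(-5 + d\right)$)
$y{\left(B \right)} = -6 + \frac{2 B \left(144 + B\right)}{5}$ ($y{\left(B \right)} = -6 + \frac{\left(B + B\right) \left(B + 2 \left(-8\right) \left(-5 - 4\right)\right)}{5} = -6 + \frac{2 B \left(B + 2 \left(-8\right) \left(-9\right)\right)}{5} = -6 + \frac{2 B \left(B + 144\right)}{5} = -6 + \frac{2 B \left(144 + B\right)}{5}$)
$\frac{\left(-8\right) \left(-16\right) \left(-31\right) + y{\left(K \right)}}{-42167 + 40987} = \frac{\left(-8\right) \left(-16\right) \left(-31\right) + \left(-6 + \frac{2 \cdot 112^{2}}{5} + \frac{288}{5} \cdot 112\right)}{-42167 + 40987} = \frac{128 \left(-31\right) + \left(-6 + \frac{2}{5} \cdot 12544 + \frac{32256}{5}\right)}{-1180} = \left(-3968 + \left(-6 + \frac{25088}{5} + \frac{32256}{5}\right)\right) \left(- \frac{1}{1180}\right) = \left(-3968 + \frac{57314}{5}\right) \left(- \frac{1}{1180}\right) = \frac{37474}{5} \left(- \frac{1}{1180}\right) = - \frac{18737}{2950}$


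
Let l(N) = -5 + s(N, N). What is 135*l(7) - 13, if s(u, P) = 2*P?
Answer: 1202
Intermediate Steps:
l(N) = -5 + 2*N
135*l(7) - 13 = 135*(-5 + 2*7) - 13 = 135*(-5 + 14) - 13 = 135*9 - 13 = 1215 - 13 = 1202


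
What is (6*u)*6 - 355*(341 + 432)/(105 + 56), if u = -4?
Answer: -297599/161 ≈ -1848.4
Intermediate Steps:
(6*u)*6 - 355*(341 + 432)/(105 + 56) = (6*(-4))*6 - 355*(341 + 432)/(105 + 56) = -24*6 - 274415/161 = -144 - 274415/161 = -297599/161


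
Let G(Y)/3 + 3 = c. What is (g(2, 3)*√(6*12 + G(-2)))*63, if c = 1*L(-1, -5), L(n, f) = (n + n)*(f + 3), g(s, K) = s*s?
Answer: 1260*√3 ≈ 2182.4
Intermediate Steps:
g(s, K) = s²
L(n, f) = 2*n*(3 + f) (L(n, f) = (2*n)*(3 + f) = 2*n*(3 + f))
c = 4 (c = 1*(2*(-1)*(3 - 5)) = 1*(2*(-1)*(-2)) = 1*4 = 4)
G(Y) = 3 (G(Y) = -9 + 3*4 = -9 + 12 = 3)
(g(2, 3)*√(6*12 + G(-2)))*63 = (2²*√(6*12 + 3))*63 = (4*√(72 + 3))*63 = (4*√75)*63 = (4*(5*√3))*63 = (20*√3)*63 = 1260*√3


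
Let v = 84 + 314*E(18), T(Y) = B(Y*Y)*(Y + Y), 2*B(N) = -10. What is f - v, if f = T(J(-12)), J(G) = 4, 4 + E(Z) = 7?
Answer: -1066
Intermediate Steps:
E(Z) = 3 (E(Z) = -4 + 7 = 3)
B(N) = -5 (B(N) = (1/2)*(-10) = -5)
T(Y) = -10*Y (T(Y) = -5*(Y + Y) = -10*Y)
v = 1026 (v = 84 + 314*3 = 84 + 942 = 1026)
f = -40 (f = -10*4 = -40)
f - v = -40 - 1*1026 = -40 - 1026 = -1066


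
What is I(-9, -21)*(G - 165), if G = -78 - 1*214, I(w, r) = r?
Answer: 9597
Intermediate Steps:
G = -292 (G = -78 - 214 = -292)
I(-9, -21)*(G - 165) = -21*(-292 - 165) = -21*(-457) = 9597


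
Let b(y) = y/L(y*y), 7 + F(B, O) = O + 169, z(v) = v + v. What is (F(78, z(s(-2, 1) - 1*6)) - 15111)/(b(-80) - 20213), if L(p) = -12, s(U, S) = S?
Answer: 44877/60619 ≈ 0.74031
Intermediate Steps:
z(v) = 2*v
F(B, O) = 162 + O (F(B, O) = -7 + (O + 169) = -7 + (169 + O) = 162 + O)
b(y) = -y/12 (b(y) = y/(-12) = y*(-1/12) = -y/12)
(F(78, z(s(-2, 1) - 1*6)) - 15111)/(b(-80) - 20213) = ((162 + 2*(1 - 1*6)) - 15111)/(-1/12*(-80) - 20213) = ((162 + 2*(1 - 6)) - 15111)/(20/3 - 20213) = ((162 + 2*(-5)) - 15111)/(-60619/3) = ((162 - 10) - 15111)*(-3/60619) = (152 - 15111)*(-3/60619) = -14959*(-3/60619) = 44877/60619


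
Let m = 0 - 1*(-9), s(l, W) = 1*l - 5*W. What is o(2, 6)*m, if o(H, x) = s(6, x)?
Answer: -216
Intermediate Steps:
s(l, W) = l - 5*W
o(H, x) = 6 - 5*x
m = 9 (m = 0 + 9 = 9)
o(2, 6)*m = (6 - 5*6)*9 = (6 - 30)*9 = -24*9 = -216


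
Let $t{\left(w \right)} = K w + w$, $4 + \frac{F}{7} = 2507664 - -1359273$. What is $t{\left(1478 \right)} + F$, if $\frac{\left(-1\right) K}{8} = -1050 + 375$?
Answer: $35051209$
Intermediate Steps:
$F = 27068531$ ($F = -28 + 7 \left(2507664 - -1359273\right) = -28 + 7 \left(2507664 + 1359273\right) = -28 + 7 \cdot 3866937 = -28 + 27068559 = 27068531$)
$K = 5400$ ($K = - 8 \left(-1050 + 375\right) = \left(-8\right) \left(-675\right) = 5400$)
$t{\left(w \right)} = 5401 w$ ($t{\left(w \right)} = 5400 w + w = 5401 w$)
$t{\left(1478 \right)} + F = 5401 \cdot 1478 + 27068531 = 7982678 + 27068531 = 35051209$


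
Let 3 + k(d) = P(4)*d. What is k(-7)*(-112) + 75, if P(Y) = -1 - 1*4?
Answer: -3509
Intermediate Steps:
P(Y) = -5 (P(Y) = -1 - 4 = -5)
k(d) = -3 - 5*d
k(-7)*(-112) + 75 = (-3 - 5*(-7))*(-112) + 75 = (-3 + 35)*(-112) + 75 = 32*(-112) + 75 = -3584 + 75 = -3509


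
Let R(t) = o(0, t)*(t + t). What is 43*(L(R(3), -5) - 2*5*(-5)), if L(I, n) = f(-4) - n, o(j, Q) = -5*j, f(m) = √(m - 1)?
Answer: 2365 + 43*I*√5 ≈ 2365.0 + 96.151*I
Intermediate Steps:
f(m) = √(-1 + m)
R(t) = 0 (R(t) = (-5*0)*(t + t) = 0*(2*t) = 0)
L(I, n) = -n + I*√5 (L(I, n) = √(-1 - 4) - n = √(-5) - n = I*√5 - n = -n + I*√5)
43*(L(R(3), -5) - 2*5*(-5)) = 43*((-1*(-5) + I*√5) - 2*5*(-5)) = 43*((5 + I*√5) - 10*(-5)) = 43*((5 + I*√5) + 50) = 43*(55 + I*√5) = 2365 + 43*I*√5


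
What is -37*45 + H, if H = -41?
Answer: -1706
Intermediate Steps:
-37*45 + H = -37*45 - 41 = -1665 - 41 = -1706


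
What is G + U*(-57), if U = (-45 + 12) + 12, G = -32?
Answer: 1165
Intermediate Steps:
U = -21 (U = -33 + 12 = -21)
G + U*(-57) = -32 - 21*(-57) = -32 + 1197 = 1165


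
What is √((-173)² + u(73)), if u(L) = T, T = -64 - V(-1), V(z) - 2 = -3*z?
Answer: 2*√7465 ≈ 172.80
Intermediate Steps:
V(z) = 2 - 3*z
T = -69 (T = -64 - (2 - 3*(-1)) = -64 - (2 + 3) = -64 - 1*5 = -64 - 5 = -69)
u(L) = -69
√((-173)² + u(73)) = √((-173)² - 69) = √(29929 - 69) = √29860 = 2*√7465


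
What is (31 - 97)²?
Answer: 4356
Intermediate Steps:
(31 - 97)² = (-66)² = 4356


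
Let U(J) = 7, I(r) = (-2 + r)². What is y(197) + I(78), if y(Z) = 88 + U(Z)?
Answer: 5871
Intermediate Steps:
y(Z) = 95 (y(Z) = 88 + 7 = 95)
y(197) + I(78) = 95 + (-2 + 78)² = 95 + 76² = 95 + 5776 = 5871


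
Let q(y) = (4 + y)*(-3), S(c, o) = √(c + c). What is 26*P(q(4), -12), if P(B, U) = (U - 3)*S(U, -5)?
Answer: -780*I*√6 ≈ -1910.6*I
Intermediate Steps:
S(c, o) = √2*√c (S(c, o) = √(2*c) = √2*√c)
q(y) = -12 - 3*y
P(B, U) = √2*√U*(-3 + U) (P(B, U) = (U - 3)*(√2*√U) = (-3 + U)*(√2*√U) = √2*√U*(-3 + U))
26*P(q(4), -12) = 26*(√2*√(-12)*(-3 - 12)) = 26*(√2*(2*I*√3)*(-15)) = 26*(-30*I*√6) = -780*I*√6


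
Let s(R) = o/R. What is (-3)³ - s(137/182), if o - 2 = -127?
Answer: 19051/137 ≈ 139.06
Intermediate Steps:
o = -125 (o = 2 - 127 = -125)
s(R) = -125/R
(-3)³ - s(137/182) = (-3)³ - (-125)/(137/182) = -27 - (-125)/(137*(1/182)) = -27 - (-125)/137/182 = -27 - (-125)*182/137 = -27 - 1*(-22750/137) = -27 + 22750/137 = 19051/137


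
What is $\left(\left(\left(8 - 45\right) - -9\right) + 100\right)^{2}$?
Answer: $5184$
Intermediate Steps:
$\left(\left(\left(8 - 45\right) - -9\right) + 100\right)^{2} = \left(\left(-37 + 9\right) + 100\right)^{2} = \left(-28 + 100\right)^{2} = 72^{2} = 5184$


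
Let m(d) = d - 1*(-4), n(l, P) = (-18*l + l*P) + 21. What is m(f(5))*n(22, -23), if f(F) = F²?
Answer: -25549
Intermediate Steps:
n(l, P) = 21 - 18*l + P*l (n(l, P) = (-18*l + P*l) + 21 = 21 - 18*l + P*l)
m(d) = 4 + d (m(d) = d + 4 = 4 + d)
m(f(5))*n(22, -23) = (4 + 5²)*(21 - 18*22 - 23*22) = (4 + 25)*(21 - 396 - 506) = 29*(-881) = -25549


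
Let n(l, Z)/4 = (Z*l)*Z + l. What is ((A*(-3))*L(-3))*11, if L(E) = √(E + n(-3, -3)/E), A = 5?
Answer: -165*√37 ≈ -1003.7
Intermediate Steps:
n(l, Z) = 4*l + 4*l*Z² (n(l, Z) = 4*((Z*l)*Z + l) = 4*(l*Z² + l) = 4*(l + l*Z²) = 4*l + 4*l*Z²)
L(E) = √(E - 120/E) (L(E) = √(E + (4*(-3)*(1 + (-3)²))/E) = √(E + (4*(-3)*(1 + 9))/E) = √(E + (4*(-3)*10)/E) = √(E - 120/E))
((A*(-3))*L(-3))*11 = ((5*(-3))*√(-3 - 120/(-3)))*11 = -15*√(-3 - 120*(-⅓))*11 = -15*√(-3 + 40)*11 = -15*√37*11 = -165*√37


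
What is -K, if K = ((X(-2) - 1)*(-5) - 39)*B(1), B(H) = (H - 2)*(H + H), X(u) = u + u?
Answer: -28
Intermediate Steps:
X(u) = 2*u
B(H) = 2*H*(-2 + H) (B(H) = (-2 + H)*(2*H) = 2*H*(-2 + H))
K = 28 (K = ((2*(-2) - 1)*(-5) - 39)*(2*1*(-2 + 1)) = ((-4 - 1)*(-5) - 39)*(2*1*(-1)) = (-5*(-5) - 39)*(-2) = (25 - 39)*(-2) = -14*(-2) = 28)
-K = -1*28 = -28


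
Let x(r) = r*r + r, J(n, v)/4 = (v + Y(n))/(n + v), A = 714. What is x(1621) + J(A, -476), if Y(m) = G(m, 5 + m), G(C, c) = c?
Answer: 312882664/119 ≈ 2.6293e+6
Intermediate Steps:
Y(m) = 5 + m
J(n, v) = 4*(5 + n + v)/(n + v) (J(n, v) = 4*((v + (5 + n))/(n + v)) = 4*((5 + n + v)/(n + v)) = 4*(5 + n + v)/(n + v))
x(r) = r + r² (x(r) = r² + r = r + r²)
x(1621) + J(A, -476) = 1621*(1 + 1621) + 4*(5 + 714 - 476)/(714 - 476) = 1621*1622 + 4*243/238 = 2629262 + 4*(1/238)*243 = 2629262 + 486/119 = 312882664/119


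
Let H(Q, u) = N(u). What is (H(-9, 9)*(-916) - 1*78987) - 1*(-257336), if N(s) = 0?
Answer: 178349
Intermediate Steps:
H(Q, u) = 0
(H(-9, 9)*(-916) - 1*78987) - 1*(-257336) = (0*(-916) - 1*78987) - 1*(-257336) = (0 - 78987) + 257336 = -78987 + 257336 = 178349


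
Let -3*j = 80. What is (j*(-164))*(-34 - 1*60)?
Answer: -1233280/3 ≈ -4.1109e+5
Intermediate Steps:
j = -80/3 (j = -⅓*80 = -80/3 ≈ -26.667)
(j*(-164))*(-34 - 1*60) = (-80/3*(-164))*(-34 - 1*60) = 13120*(-34 - 60)/3 = (13120/3)*(-94) = -1233280/3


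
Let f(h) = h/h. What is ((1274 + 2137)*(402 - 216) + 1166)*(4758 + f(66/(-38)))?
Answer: 3024877508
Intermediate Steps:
f(h) = 1
((1274 + 2137)*(402 - 216) + 1166)*(4758 + f(66/(-38))) = ((1274 + 2137)*(402 - 216) + 1166)*(4758 + 1) = (3411*186 + 1166)*4759 = (634446 + 1166)*4759 = 635612*4759 = 3024877508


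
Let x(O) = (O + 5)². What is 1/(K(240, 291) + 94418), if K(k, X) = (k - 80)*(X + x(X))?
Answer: 1/14159538 ≈ 7.0624e-8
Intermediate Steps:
x(O) = (5 + O)²
K(k, X) = (-80 + k)*(X + (5 + X)²) (K(k, X) = (k - 80)*(X + (5 + X)²) = (-80 + k)*(X + (5 + X)²))
1/(K(240, 291) + 94418) = 1/((-80*291 - 80*(5 + 291)² + 291*240 + 240*(5 + 291)²) + 94418) = 1/((-23280 - 80*296² + 69840 + 240*296²) + 94418) = 1/((-23280 - 80*87616 + 69840 + 240*87616) + 94418) = 1/((-23280 - 7009280 + 69840 + 21027840) + 94418) = 1/(14065120 + 94418) = 1/14159538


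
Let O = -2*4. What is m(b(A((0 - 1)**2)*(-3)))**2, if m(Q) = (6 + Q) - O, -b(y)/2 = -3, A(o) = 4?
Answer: 400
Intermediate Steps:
b(y) = 6 (b(y) = -2*(-3) = 6)
O = -8
m(Q) = 14 + Q (m(Q) = (6 + Q) - 1*(-8) = (6 + Q) + 8 = 14 + Q)
m(b(A((0 - 1)**2)*(-3)))**2 = (14 + 6)**2 = 20**2 = 400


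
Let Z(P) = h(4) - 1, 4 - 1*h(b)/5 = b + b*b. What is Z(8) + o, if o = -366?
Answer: -447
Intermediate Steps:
h(b) = 20 - 5*b - 5*b² (h(b) = 20 - 5*(b + b*b) = 20 - 5*(b + b²) = 20 + (-5*b - 5*b²) = 20 - 5*b - 5*b²)
Z(P) = -81 (Z(P) = (20 - 5*4 - 5*4²) - 1 = (20 - 20 - 5*16) - 1 = (20 - 20 - 80) - 1 = -80 - 1 = -81)
Z(8) + o = -81 - 366 = -447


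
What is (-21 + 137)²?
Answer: 13456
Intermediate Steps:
(-21 + 137)² = 116² = 13456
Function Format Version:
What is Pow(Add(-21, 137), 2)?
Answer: 13456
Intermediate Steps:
Pow(Add(-21, 137), 2) = Pow(116, 2) = 13456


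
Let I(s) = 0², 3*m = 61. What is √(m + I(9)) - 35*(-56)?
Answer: 1960 + √183/3 ≈ 1964.5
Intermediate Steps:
m = 61/3 (m = (⅓)*61 = 61/3 ≈ 20.333)
I(s) = 0
√(m + I(9)) - 35*(-56) = √(61/3 + 0) - 35*(-56) = √(61/3) + 1960 = √183/3 + 1960 = 1960 + √183/3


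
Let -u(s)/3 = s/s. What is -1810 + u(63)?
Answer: -1813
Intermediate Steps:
u(s) = -3 (u(s) = -3*s/s = -3*1 = -3)
-1810 + u(63) = -1810 - 3 = -1813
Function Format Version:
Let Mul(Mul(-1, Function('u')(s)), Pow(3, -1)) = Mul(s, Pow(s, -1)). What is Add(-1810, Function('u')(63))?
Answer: -1813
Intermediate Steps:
Function('u')(s) = -3 (Function('u')(s) = Mul(-3, Mul(s, Pow(s, -1))) = Mul(-3, 1) = -3)
Add(-1810, Function('u')(63)) = Add(-1810, -3) = -1813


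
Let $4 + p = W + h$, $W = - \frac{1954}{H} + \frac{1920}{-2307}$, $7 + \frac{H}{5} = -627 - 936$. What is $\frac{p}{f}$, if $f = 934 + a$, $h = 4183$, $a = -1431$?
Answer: $- \frac{12611819488}{1500107525} \approx -8.4073$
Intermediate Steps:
$H = -7850$ ($H = -35 + 5 \left(-627 - 936\right) = -35 + 5 \left(-1563\right) = -35 - 7815 = -7850$)
$W = - \frac{1760687}{3018325}$ ($W = - \frac{1954}{-7850} + \frac{1920}{-2307} = \left(-1954\right) \left(- \frac{1}{7850}\right) + 1920 \left(- \frac{1}{2307}\right) = \frac{977}{3925} - \frac{640}{769} = - \frac{1760687}{3018325} \approx -0.58333$)
$f = -497$ ($f = 934 - 1431 = -497$)
$p = \frac{12611819488}{3018325}$ ($p = -4 + \left(- \frac{1760687}{3018325} + 4183\right) = -4 + \frac{12623892788}{3018325} = \frac{12611819488}{3018325} \approx 4178.4$)
$\frac{p}{f} = \frac{12611819488}{3018325 \left(-497\right)} = \frac{12611819488}{3018325} \left(- \frac{1}{497}\right) = - \frac{12611819488}{1500107525}$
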